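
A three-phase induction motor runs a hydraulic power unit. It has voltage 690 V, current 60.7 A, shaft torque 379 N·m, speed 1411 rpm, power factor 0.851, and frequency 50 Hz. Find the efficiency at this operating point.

90.7 %

ω = 2π × 1411/60 = 147.8 rad/s; P_out = τω = 379 × 147.8 = 56016 W
P_in = √3·V_L·I_L·cosφ = 1.732 × 690 × 60.7 × 0.851 = 61733 W
η = P_out / P_in = 56016 / 61733 = 0.907 = 90.7%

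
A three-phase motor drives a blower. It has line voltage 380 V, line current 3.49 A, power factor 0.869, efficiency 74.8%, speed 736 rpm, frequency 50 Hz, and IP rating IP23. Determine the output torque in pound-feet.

P_in = √3·V·I·cosφ = 1.732 × 380 × 3.49 × 0.869 = 1996 W
P_out = η·P_in = 0.748 × 1996 = 1493 W
n = 736 rpm
ω = 2π×736/60 = 77.07 rad/s
τ = P_out/ω = 1493/77.07 = 19.37 N·m
In lb·ft: 19.37/1.356 = 14.3 lb·ft

14.3 lb·ft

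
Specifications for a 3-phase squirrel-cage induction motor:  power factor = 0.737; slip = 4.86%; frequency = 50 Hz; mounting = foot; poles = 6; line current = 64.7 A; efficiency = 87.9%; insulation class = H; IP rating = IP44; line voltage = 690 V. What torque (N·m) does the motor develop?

503 N·m

P_in = √3·V·I·cosφ = 1.732 × 690 × 64.7 × 0.737 = 56986 W
P_out = η·P_in = 0.879 × 56986 = 50091 W
n_s = 120×50/6 = 1000 rpm; n = 1000×(1−0.0486) = 951 rpm
ω = 2π×951/60 = 99.59 rad/s
τ = P_out/ω = 50091/99.59 = 503 N·m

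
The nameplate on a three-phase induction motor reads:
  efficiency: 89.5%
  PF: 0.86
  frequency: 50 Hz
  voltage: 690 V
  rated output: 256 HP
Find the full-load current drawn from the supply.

P_out = 256 × 746 = 190976 W
P_in = P_out / η = 190976 / 0.895 = 213381 W
I_L = P_in / (√3·V_L·cosφ) = 213381 / (1.732 × 690 × 0.86) = 208 A

208 A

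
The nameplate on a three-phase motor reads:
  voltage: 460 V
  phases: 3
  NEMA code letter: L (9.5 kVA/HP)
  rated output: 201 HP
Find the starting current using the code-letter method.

S_LR = 9.5 × 201 = 1909.5 kVA
I_LR = S_LR/(√3·V_L) = 1909500/(1.732×460) = 2400 A

2400 A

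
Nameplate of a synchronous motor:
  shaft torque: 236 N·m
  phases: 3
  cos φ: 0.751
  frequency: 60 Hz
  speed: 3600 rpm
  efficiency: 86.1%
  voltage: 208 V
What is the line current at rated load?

382 A

ω = 2π×3600/60 = 377 rad/s; P_out = τω = 236 × 377 = 88972 W
P_in = P_out / η = 88972 / 0.861 = 103336 W
I_L = P_in / (√3·V_L·cosφ) = 103336 / (1.732 × 208 × 0.751) = 382 A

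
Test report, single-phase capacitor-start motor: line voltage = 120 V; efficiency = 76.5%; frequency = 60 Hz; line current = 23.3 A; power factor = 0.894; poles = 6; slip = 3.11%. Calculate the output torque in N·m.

15.7 N·m

P_in = V·I·cosφ = 120 × 23.3 × 0.894 = 2500 W
P_out = η·P_in = 0.765 × 2500 = 1913 W
n_s = 120×60/6 = 1200 rpm; n = 1200×(1−0.0311) = 1163 rpm
ω = 2π×1163/60 = 121.8 rad/s
τ = P_out/ω = 1913/121.8 = 15.7 N·m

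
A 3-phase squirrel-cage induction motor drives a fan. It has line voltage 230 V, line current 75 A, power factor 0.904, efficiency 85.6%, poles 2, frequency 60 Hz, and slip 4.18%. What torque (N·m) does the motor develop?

P_in = √3·V·I·cosφ = 1.732 × 230 × 75 × 0.904 = 27009 W
P_out = η·P_in = 0.856 × 27009 = 23120 W
n_s = 120×60/2 = 3600 rpm; n = 3600×(1−0.0418) = 3450 rpm
ω = 2π×3450/60 = 361.3 rad/s
τ = P_out/ω = 23120/361.3 = 64 N·m

64 N·m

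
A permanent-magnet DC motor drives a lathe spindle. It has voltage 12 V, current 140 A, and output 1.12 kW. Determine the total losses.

P_in = V·I = 12×140 = 1680 W
P_out = 1120 W
Losses = P_in − P_out = 1680 − 1120 = 560 W

560 W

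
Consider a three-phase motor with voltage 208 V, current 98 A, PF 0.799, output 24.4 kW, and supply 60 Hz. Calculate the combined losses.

P_in = √3·V·I·cosφ = 1.732×208×98×0.799 = 28209 W
P_out = 24400 W
Losses = P_in − P_out = 28209 − 24400 = 3809 W

3810 W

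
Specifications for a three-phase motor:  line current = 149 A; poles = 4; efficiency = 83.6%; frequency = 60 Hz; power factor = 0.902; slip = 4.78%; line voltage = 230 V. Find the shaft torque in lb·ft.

P_in = √3·V·I·cosφ = 1.732 × 230 × 149 × 0.902 = 53539 W
P_out = η·P_in = 0.836 × 53539 = 44759 W
n_s = 120×60/4 = 1800 rpm; n = 1800×(1−0.0478) = 1714 rpm
ω = 2π×1714/60 = 179.5 rad/s
τ = P_out/ω = 44759/179.5 = 249.4 N·m
In lb·ft: 249.4/1.356 = 184 lb·ft

184 lb·ft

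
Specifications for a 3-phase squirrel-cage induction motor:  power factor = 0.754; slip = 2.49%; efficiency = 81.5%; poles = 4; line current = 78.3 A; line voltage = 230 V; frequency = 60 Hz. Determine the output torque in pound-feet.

76.9 lb·ft

P_in = √3·V·I·cosφ = 1.732 × 230 × 78.3 × 0.754 = 23518 W
P_out = η·P_in = 0.815 × 23518 = 19167 W
n_s = 120×60/4 = 1800 rpm; n = 1800×(1−0.0249) = 1755 rpm
ω = 2π×1755/60 = 183.8 rad/s
τ = P_out/ω = 19167/183.8 = 104.3 N·m
In lb·ft: 104.3/1.356 = 76.9 lb·ft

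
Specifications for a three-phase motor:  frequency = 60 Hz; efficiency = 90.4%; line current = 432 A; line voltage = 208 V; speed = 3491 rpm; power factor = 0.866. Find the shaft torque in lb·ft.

246 lb·ft

P_in = √3·V·I·cosφ = 1.732 × 208 × 432 × 0.866 = 134776 W
P_out = η·P_in = 0.904 × 134776 = 121838 W
n = 3491 rpm
ω = 2π×3491/60 = 365.6 rad/s
τ = P_out/ω = 121838/365.6 = 333.3 N·m
In lb·ft: 333.3/1.356 = 246 lb·ft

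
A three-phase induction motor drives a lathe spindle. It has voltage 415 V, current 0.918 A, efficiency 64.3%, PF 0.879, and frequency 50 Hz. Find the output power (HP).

0.5 HP

P_in = √3·V·I·cosφ = 1.732 × 415 × 0.918 × 0.879 = 580 W
P_out = η·P_in = 0.643 × 580 = 373 W
= 373/746 = 0.5 HP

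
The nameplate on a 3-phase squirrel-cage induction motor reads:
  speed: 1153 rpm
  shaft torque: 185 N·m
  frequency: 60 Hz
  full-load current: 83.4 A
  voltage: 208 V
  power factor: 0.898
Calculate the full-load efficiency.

82.8 %

ω = 2π × 1153/60 = 120.7 rad/s; P_out = τω = 185 × 120.7 = 22330 W
P_in = √3·V_L·I_L·cosφ = 1.732 × 208 × 83.4 × 0.898 = 26981 W
η = P_out / P_in = 22330 / 26981 = 0.828 = 82.8%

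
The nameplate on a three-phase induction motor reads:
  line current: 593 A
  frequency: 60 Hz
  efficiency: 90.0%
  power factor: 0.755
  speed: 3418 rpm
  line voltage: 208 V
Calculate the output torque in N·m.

P_in = √3·V·I·cosφ = 1.732 × 208 × 593 × 0.755 = 161292 W
P_out = η·P_in = 0.9 × 161292 = 145163 W
n = 3418 rpm
ω = 2π×3418/60 = 357.9 rad/s
τ = P_out/ω = 145163/357.9 = 406 N·m

406 N·m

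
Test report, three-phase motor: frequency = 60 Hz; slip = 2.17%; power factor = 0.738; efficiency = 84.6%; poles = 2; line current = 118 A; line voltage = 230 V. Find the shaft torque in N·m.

79.6 N·m

P_in = √3·V·I·cosφ = 1.732 × 230 × 118 × 0.738 = 34691 W
P_out = η·P_in = 0.846 × 34691 = 29349 W
n_s = 120×60/2 = 3600 rpm; n = 3600×(1−0.0217) = 3522 rpm
ω = 2π×3522/60 = 368.8 rad/s
τ = P_out/ω = 29349/368.8 = 79.6 N·m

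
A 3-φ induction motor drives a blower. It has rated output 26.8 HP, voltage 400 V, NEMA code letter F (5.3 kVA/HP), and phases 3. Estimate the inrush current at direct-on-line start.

205 A

S_LR = 5.3 × 26.8 = 142.04 kVA
I_LR = S_LR/(√3·V_L) = 142040/(1.732×400) = 205 A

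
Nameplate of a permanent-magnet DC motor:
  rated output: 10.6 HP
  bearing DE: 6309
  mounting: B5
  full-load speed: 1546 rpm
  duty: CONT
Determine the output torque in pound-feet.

P_out = 10.6 × 746 = 7908 W
ω = 2π × 1546/60 = 161.9 rad/s
τ = P_out/ω = 7908/161.9 = 48.84 N·m
In lb·ft: 48.84/1.356 = 36 lb·ft

36 lb·ft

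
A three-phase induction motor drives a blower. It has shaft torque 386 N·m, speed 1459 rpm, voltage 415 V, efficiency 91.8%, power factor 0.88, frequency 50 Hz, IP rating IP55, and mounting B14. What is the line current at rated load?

102 A

ω = 2π×1459/60 = 152.8 rad/s; P_out = τω = 386 × 152.8 = 58981 W
P_in = P_out / η = 58981 / 0.918 = 64249 W
I_L = P_in / (√3·V_L·cosφ) = 64249 / (1.732 × 415 × 0.88) = 102 A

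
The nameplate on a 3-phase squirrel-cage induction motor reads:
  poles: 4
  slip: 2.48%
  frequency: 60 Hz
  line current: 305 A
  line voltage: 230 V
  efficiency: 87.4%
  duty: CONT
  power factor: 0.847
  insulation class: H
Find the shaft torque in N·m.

489 N·m

P_in = √3·V·I·cosφ = 1.732 × 230 × 305 × 0.847 = 102910 W
P_out = η·P_in = 0.874 × 102910 = 89943 W
n_s = 120×60/4 = 1800 rpm; n = 1800×(1−0.0248) = 1755 rpm
ω = 2π×1755/60 = 183.8 rad/s
τ = P_out/ω = 89943/183.8 = 489 N·m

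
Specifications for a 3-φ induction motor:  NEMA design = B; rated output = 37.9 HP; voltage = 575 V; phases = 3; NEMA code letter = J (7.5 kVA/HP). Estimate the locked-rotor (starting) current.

S_LR = 7.5 × 37.9 = 284.25 kVA
I_LR = S_LR/(√3·V_L) = 284250/(1.732×575) = 285 A

285 A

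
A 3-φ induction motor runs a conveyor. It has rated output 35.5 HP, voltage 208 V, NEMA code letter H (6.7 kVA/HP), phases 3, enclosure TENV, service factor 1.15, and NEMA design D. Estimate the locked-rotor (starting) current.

S_LR = 6.7 × 35.5 = 237.85 kVA
I_LR = S_LR/(√3·V_L) = 237850/(1.732×208) = 660 A

660 A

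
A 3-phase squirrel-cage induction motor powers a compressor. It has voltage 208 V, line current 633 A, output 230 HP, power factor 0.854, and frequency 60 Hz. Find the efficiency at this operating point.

P_out = 230 × 746 = 171580 W
P_in = √3·V_L·I_L·cosφ = 1.732 × 208 × 633 × 0.854 = 194748 W
η = P_out / P_in = 171580 / 194748 = 0.881 = 88.1%

88.1 %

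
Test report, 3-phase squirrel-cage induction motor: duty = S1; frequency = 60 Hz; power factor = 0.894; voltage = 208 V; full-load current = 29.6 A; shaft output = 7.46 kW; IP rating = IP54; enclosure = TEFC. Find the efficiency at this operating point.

P_out = 7.46 kW = 7460 W
P_in = √3·V_L·I_L·cosφ = 1.732 × 208 × 29.6 × 0.894 = 9533 W
η = P_out / P_in = 7460 / 9533 = 0.783 = 78.3%

78.3 %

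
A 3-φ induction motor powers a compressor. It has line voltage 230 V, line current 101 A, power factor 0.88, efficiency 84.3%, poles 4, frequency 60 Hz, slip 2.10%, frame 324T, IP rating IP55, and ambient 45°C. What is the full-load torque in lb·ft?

P_in = √3·V·I·cosφ = 1.732 × 230 × 101 × 0.88 = 35406 W
P_out = η·P_in = 0.843 × 35406 = 29847 W
n_s = 120×60/4 = 1800 rpm; n = 1800×(1−0.021) = 1762 rpm
ω = 2π×1762/60 = 184.5 rad/s
τ = P_out/ω = 29847/184.5 = 161.8 N·m
In lb·ft: 161.8/1.356 = 119 lb·ft

119 lb·ft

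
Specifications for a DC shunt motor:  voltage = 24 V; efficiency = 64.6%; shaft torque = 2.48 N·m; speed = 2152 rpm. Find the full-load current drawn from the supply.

ω = 2π×2152/60 = 225.4 rad/s; P_out = τω = 2.48 × 225.4 = 559 W
P_in = P_out / η = 559 / 0.646 = 865 W
I = P_in / V = 865 / 24 = 36 A

36 A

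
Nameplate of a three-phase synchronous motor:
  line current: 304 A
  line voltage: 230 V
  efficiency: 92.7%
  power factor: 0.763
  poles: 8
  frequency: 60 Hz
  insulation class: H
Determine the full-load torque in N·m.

P_in = √3·V·I·cosφ = 1.732 × 230 × 304 × 0.763 = 92400 W
P_out = η·P_in = 0.927 × 92400 = 85655 W
n = n_s = 120×60/8 = 900 rpm (synchronous)
ω = 2π×900/60 = 94.25 rad/s
τ = P_out/ω = 85655/94.25 = 909 N·m

909 N·m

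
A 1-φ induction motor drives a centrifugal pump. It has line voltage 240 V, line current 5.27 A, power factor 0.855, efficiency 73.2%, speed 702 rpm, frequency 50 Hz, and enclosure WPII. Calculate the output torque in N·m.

10.8 N·m

P_in = V·I·cosφ = 240 × 5.27 × 0.855 = 1081 W
P_out = η·P_in = 0.732 × 1081 = 791 W
n = 702 rpm
ω = 2π×702/60 = 73.51 rad/s
τ = P_out/ω = 791/73.51 = 10.8 N·m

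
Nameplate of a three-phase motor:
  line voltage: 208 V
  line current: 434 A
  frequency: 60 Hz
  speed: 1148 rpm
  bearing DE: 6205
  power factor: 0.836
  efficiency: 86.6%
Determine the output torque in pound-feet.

P_in = √3·V·I·cosφ = 1.732 × 208 × 434 × 0.836 = 130710 W
P_out = η·P_in = 0.866 × 130710 = 113195 W
n = 1148 rpm
ω = 2π×1148/60 = 120.2 rad/s
τ = P_out/ω = 113195/120.2 = 941.7 N·m
In lb·ft: 941.7/1.356 = 694 lb·ft

694 lb·ft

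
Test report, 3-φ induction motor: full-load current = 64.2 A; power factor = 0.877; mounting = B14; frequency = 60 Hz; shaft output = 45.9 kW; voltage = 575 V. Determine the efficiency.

P_out = 45.9 kW = 45900 W
P_in = √3·V_L·I_L·cosφ = 1.732 × 575 × 64.2 × 0.877 = 56073 W
η = P_out / P_in = 45900 / 56073 = 0.819 = 81.9%

81.9 %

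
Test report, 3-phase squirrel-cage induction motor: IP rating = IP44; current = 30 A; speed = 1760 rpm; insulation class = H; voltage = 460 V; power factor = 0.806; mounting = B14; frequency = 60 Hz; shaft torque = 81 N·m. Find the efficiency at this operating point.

77.5 %

ω = 2π × 1760/60 = 184.3 rad/s; P_out = τω = 81 × 184.3 = 14928 W
P_in = √3·V_L·I_L·cosφ = 1.732 × 460 × 30 × 0.806 = 19265 W
η = P_out / P_in = 14928 / 19265 = 0.775 = 77.5%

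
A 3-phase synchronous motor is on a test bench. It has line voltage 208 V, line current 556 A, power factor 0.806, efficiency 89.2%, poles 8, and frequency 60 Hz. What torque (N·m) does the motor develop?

1530 N·m

P_in = √3·V·I·cosφ = 1.732 × 208 × 556 × 0.806 = 161444 W
P_out = η·P_in = 0.892 × 161444 = 144008 W
n = n_s = 120×60/8 = 900 rpm (synchronous)
ω = 2π×900/60 = 94.25 rad/s
τ = P_out/ω = 144008/94.25 = 1530 N·m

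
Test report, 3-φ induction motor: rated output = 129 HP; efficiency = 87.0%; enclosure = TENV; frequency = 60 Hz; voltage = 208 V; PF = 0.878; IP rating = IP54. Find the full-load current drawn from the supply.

P_out = 129 × 746 = 96234 W
P_in = P_out / η = 96234 / 0.870 = 110614 W
I_L = P_in / (√3·V_L·cosφ) = 110614 / (1.732 × 208 × 0.878) = 350 A

350 A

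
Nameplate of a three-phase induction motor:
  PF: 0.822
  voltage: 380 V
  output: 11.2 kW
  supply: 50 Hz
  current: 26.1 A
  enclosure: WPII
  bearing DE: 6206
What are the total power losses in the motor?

2920 W

P_in = √3·V·I·cosφ = 1.732×380×26.1×0.822 = 14120 W
P_out = 11200 W
Losses = P_in − P_out = 14120 − 11200 = 2920 W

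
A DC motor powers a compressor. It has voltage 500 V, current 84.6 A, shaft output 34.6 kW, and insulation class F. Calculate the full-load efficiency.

P_out = 34.6 kW = 34600 W
P_in = V·I = 500 × 84.6 = 42300 W
η = P_out / P_in = 34600 / 42300 = 0.818 = 81.8%

81.8 %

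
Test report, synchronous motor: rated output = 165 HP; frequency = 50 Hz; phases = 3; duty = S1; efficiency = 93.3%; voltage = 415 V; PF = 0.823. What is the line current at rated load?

P_out = 165 × 746 = 123090 W
P_in = P_out / η = 123090 / 0.933 = 131929 W
I_L = P_in / (√3·V_L·cosφ) = 131929 / (1.732 × 415 × 0.823) = 223 A

223 A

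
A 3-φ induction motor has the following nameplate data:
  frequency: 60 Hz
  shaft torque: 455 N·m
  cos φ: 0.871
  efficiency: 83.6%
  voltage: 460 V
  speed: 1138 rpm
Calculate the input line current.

ω = 2π×1138/60 = 119.2 rad/s; P_out = τω = 455 × 119.2 = 54236 W
P_in = P_out / η = 54236 / 0.836 = 64876 W
I_L = P_in / (√3·V_L·cosφ) = 64876 / (1.732 × 460 × 0.871) = 93.5 A

93.5 A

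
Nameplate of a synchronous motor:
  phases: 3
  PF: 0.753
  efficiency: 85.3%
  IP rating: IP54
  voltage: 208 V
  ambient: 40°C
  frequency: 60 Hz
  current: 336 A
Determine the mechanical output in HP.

104 HP

P_in = √3·V·I·cosφ = 1.732 × 208 × 336 × 0.753 = 91148 W
P_out = η·P_in = 0.853 × 91148 = 77749 W
= 77749/746 = 104 HP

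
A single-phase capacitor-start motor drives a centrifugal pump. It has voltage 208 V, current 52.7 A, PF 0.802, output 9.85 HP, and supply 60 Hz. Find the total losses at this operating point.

P_in = V·I·cosφ = 208×52.7×0.802 = 8791 W
P_out = 9.85×746 = 7348 W
Losses = P_in − P_out = 8791 − 7348 = 1443 W

1.44 kW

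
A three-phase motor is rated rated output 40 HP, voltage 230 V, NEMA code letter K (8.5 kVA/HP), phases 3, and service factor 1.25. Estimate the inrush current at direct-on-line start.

853 A

S_LR = 8.5 × 40 = 340 kVA
I_LR = S_LR/(√3·V_L) = 340000/(1.732×230) = 853 A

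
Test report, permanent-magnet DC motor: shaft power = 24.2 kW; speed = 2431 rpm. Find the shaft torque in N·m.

ω = 2π × 2431/60 = 254.6 rad/s
τ = P/ω = 24200/254.6 = 95.1 N·m

95.1 N·m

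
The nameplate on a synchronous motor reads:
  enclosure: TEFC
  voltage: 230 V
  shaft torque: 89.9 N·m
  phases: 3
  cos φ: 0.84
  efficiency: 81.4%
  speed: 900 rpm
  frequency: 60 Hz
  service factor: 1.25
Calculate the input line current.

31.1 A

ω = 2π×900/60 = 94.25 rad/s; P_out = τω = 89.9 × 94.25 = 8473 W
P_in = P_out / η = 8473 / 0.814 = 10409 W
I_L = P_in / (√3·V_L·cosφ) = 10409 / (1.732 × 230 × 0.84) = 31.1 A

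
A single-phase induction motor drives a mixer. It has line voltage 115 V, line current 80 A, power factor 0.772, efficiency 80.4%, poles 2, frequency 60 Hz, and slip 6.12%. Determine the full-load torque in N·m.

P_in = V·I·cosφ = 115 × 80 × 0.772 = 7102 W
P_out = η·P_in = 0.804 × 7102 = 5710 W
n_s = 120×60/2 = 3600 rpm; n = 3600×(1−0.0612) = 3380 rpm
ω = 2π×3380/60 = 354 rad/s
τ = P_out/ω = 5710/354 = 16.1 N·m

16.1 N·m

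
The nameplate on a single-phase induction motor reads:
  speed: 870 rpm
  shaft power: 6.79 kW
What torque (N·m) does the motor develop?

ω = 2π × 870/60 = 91.11 rad/s
τ = P/ω = 6790/91.11 = 74.5 N·m

74.5 N·m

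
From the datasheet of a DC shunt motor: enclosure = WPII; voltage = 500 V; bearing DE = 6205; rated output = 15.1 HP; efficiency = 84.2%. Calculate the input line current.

P_out = 15.1 × 746 = 11265 W
P_in = P_out / η = 11265 / 0.842 = 13379 W
I = P_in / V = 13379 / 500 = 26.8 A

26.8 A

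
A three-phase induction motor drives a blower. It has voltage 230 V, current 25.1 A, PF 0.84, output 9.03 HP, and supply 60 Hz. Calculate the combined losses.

1660 W

P_in = √3·V·I·cosφ = 1.732×230×25.1×0.84 = 8399 W
P_out = 9.03×746 = 6736 W
Losses = P_in − P_out = 8399 − 6736 = 1663 W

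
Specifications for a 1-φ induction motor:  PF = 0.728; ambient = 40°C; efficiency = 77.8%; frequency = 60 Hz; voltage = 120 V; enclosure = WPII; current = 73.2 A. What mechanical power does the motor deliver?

4.98 kW

P_in = V·I·cosφ = 120 × 73.2 × 0.728 = 6395 W
P_out = η·P_in = 0.778 × 6395 = 4975 W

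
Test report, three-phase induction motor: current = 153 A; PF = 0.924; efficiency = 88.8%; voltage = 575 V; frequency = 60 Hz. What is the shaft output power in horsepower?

P_in = √3·V·I·cosφ = 1.732 × 575 × 153 × 0.924 = 140792 W
P_out = η·P_in = 0.888 × 140792 = 125023 W
= 125023/746 = 168 HP

168 HP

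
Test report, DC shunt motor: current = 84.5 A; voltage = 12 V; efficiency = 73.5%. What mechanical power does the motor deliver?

P_in = V·I = 12 × 84.5 = 1014 W
P_out = η·P_in = 0.735 × 1014 = 745 W

0.745 kW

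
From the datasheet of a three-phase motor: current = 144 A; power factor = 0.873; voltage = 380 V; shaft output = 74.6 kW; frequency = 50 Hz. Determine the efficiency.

P_out = 74.6 kW = 74600 W
P_in = √3·V_L·I_L·cosφ = 1.732 × 380 × 144 × 0.873 = 82739 W
η = P_out / P_in = 74600 / 82739 = 0.902 = 90.2%

90.2 %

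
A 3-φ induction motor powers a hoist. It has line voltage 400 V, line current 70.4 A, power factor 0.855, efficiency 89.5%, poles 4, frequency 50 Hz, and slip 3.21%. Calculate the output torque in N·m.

P_in = √3·V·I·cosφ = 1.732 × 400 × 70.4 × 0.855 = 41701 W
P_out = η·P_in = 0.895 × 41701 = 37322 W
n_s = 120×50/4 = 1500 rpm; n = 1500×(1−0.0321) = 1452 rpm
ω = 2π×1452/60 = 152.1 rad/s
τ = P_out/ω = 37322/152.1 = 245 N·m

245 N·m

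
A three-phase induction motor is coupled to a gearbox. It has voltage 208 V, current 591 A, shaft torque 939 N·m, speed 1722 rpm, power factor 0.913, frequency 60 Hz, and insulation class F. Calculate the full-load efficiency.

87.1 %

ω = 2π × 1722/60 = 180.3 rad/s; P_out = τω = 939 × 180.3 = 169302 W
P_in = √3·V_L·I_L·cosφ = 1.732 × 208 × 591 × 0.913 = 194388 W
η = P_out / P_in = 169302 / 194388 = 0.871 = 87.1%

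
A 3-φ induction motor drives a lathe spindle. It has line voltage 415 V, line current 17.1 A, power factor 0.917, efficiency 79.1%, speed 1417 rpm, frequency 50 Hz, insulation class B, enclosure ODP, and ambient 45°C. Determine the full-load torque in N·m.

P_in = √3·V·I·cosφ = 1.732 × 415 × 17.1 × 0.917 = 11271 W
P_out = η·P_in = 0.791 × 11271 = 8915 W
n = 1417 rpm
ω = 2π×1417/60 = 148.4 rad/s
τ = P_out/ω = 8915/148.4 = 60.1 N·m

60.1 N·m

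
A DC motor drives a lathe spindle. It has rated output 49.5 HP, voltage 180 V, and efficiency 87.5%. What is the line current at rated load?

P_out = 49.5 × 746 = 36927 W
P_in = P_out / η = 36927 / 0.875 = 42202 W
I = P_in / V = 42202 / 180 = 234 A

234 A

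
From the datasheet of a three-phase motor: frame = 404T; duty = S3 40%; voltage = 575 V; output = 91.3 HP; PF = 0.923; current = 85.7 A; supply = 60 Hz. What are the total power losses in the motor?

P_in = √3·V·I·cosφ = 1.732×575×85.7×0.923 = 78777 W
P_out = 91.3×746 = 68110 W
Losses = P_in − P_out = 78777 − 68110 = 10667 W

10.7 kW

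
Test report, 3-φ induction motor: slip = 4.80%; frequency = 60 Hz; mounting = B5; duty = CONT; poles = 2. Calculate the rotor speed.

3427 rpm

n_s = 120f/p = 120×60/2 = 3600 rpm
n = n_s(1 − s) = 3600 × (1 − 0.048) = 3427 rpm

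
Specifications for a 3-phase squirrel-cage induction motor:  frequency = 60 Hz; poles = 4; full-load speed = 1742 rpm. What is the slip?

3.2 %

n_s = 120f/p = 120×60/4 = 1800 rpm
s = (n_s − n)/n_s = (1800 − 1742)/1800 = 0.0322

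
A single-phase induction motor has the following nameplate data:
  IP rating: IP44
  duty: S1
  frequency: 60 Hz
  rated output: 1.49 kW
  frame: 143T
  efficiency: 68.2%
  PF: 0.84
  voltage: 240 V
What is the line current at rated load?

P_out = 1.49 kW = 1490 W
P_in = P_out / η = 1490 / 0.682 = 2185 W
I = P_in / (V·cosφ) = 2185 / (240 × 0.84) = 10.8 A

10.8 A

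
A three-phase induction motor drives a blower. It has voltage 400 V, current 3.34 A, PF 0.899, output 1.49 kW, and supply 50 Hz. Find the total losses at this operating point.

590 W

P_in = √3·V·I·cosφ = 1.732×400×3.34×0.899 = 2080 W
P_out = 1490 W
Losses = P_in − P_out = 2080 − 1490 = 590 W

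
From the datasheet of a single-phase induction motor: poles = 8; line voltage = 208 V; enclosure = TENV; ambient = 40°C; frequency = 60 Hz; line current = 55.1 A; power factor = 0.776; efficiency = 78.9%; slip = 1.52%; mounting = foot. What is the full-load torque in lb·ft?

P_in = V·I·cosφ = 208 × 55.1 × 0.776 = 8894 W
P_out = η·P_in = 0.789 × 8894 = 7017 W
n_s = 120×60/8 = 900 rpm; n = 900×(1−0.0152) = 886 rpm
ω = 2π×886/60 = 92.78 rad/s
τ = P_out/ω = 7017/92.78 = 75.63 N·m
In lb·ft: 75.63/1.356 = 55.8 lb·ft

55.8 lb·ft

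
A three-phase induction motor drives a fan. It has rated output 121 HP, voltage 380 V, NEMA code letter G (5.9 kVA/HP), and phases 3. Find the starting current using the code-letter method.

1080 A

S_LR = 5.9 × 121 = 713.9 kVA
I_LR = S_LR/(√3·V_L) = 713900/(1.732×380) = 1080 A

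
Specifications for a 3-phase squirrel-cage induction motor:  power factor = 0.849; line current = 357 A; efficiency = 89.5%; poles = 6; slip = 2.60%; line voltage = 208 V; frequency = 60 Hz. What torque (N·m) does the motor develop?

P_in = √3·V·I·cosφ = 1.732 × 208 × 357 × 0.849 = 109191 W
P_out = η·P_in = 0.895 × 109191 = 97726 W
n_s = 120×60/6 = 1200 rpm; n = 1200×(1−0.026) = 1169 rpm
ω = 2π×1169/60 = 122.4 rad/s
τ = P_out/ω = 97726/122.4 = 798 N·m

798 N·m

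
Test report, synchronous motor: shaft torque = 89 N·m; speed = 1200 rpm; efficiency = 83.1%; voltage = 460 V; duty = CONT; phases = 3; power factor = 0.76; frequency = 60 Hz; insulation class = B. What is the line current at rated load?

22.2 A

ω = 2π×1200/60 = 125.7 rad/s; P_out = τω = 89 × 125.7 = 11187 W
P_in = P_out / η = 11187 / 0.831 = 13462 W
I_L = P_in / (√3·V_L·cosφ) = 13462 / (1.732 × 460 × 0.76) = 22.2 A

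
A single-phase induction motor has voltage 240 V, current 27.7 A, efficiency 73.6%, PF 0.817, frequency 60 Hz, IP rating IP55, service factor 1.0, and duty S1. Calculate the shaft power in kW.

4 kW

P_in = V·I·cosφ = 240 × 27.7 × 0.817 = 5431 W
P_out = η·P_in = 0.736 × 5431 = 3997 W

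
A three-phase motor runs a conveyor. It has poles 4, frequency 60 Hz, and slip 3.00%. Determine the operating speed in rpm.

n_s = 120f/p = 120×60/4 = 1800 rpm
n = n_s(1 − s) = 1800 × (1 − 0.03) = 1746 rpm

1746 rpm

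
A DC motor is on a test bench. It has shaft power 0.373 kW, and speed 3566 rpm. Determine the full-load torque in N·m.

0.999 N·m

ω = 2π × 3566/60 = 373.4 rad/s
τ = P/ω = 373/373.4 = 0.999 N·m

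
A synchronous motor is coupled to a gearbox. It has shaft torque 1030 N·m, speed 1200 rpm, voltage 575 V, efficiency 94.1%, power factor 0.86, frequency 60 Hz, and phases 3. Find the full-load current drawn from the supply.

ω = 2π×1200/60 = 125.7 rad/s; P_out = τω = 1030 × 125.7 = 129471 W
P_in = P_out / η = 129471 / 0.941 = 137589 W
I_L = P_in / (√3·V_L·cosφ) = 137589 / (1.732 × 575 × 0.86) = 161 A

161 A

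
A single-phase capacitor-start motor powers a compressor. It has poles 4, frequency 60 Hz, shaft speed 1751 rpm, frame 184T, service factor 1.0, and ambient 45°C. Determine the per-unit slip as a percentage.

2.7 %

n_s = 120f/p = 120×60/4 = 1800 rpm
s = (n_s − n)/n_s = (1800 − 1751)/1800 = 0.0272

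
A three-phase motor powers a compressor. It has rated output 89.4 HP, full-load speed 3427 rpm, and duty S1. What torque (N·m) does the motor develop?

P_out = 89.4 × 746 = 66692 W
ω = 2π × 3427/60 = 358.9 rad/s
τ = P_out/ω = 66692/358.9 = 186 N·m

186 N·m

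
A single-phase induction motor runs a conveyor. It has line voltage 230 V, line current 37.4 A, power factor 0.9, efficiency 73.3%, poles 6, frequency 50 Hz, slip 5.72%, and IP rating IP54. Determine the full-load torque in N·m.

P_in = V·I·cosφ = 230 × 37.4 × 0.9 = 7742 W
P_out = η·P_in = 0.733 × 7742 = 5675 W
n_s = 120×50/6 = 1000 rpm; n = 1000×(1−0.0572) = 943 rpm
ω = 2π×943/60 = 98.75 rad/s
τ = P_out/ω = 5675/98.75 = 57.5 N·m

57.5 N·m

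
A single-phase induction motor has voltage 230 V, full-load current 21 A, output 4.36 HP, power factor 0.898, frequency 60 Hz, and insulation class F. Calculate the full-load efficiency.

75.0 %

P_out = 4.36 × 746 = 3253 W
P_in = V·I·cosφ = 230 × 21 × 0.898 = 4337 W
η = P_out / P_in = 3253 / 4337 = 0.750 = 75.0%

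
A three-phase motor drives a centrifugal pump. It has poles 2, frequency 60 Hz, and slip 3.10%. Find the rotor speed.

3488 rpm

n_s = 120f/p = 120×60/2 = 3600 rpm
n = n_s(1 − s) = 3600 × (1 − 0.031) = 3488 rpm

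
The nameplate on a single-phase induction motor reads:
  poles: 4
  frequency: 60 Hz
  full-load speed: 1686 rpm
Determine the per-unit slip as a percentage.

n_s = 120f/p = 120×60/4 = 1800 rpm
s = (n_s − n)/n_s = (1800 − 1686)/1800 = 0.0633

6.33 %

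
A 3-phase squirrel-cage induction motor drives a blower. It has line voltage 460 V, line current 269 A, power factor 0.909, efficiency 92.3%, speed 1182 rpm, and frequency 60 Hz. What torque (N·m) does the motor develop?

P_in = √3·V·I·cosφ = 1.732 × 460 × 269 × 0.909 = 194815 W
P_out = η·P_in = 0.923 × 194815 = 179814 W
n = 1182 rpm
ω = 2π×1182/60 = 123.8 rad/s
τ = P_out/ω = 179814/123.8 = 1450 N·m

1450 N·m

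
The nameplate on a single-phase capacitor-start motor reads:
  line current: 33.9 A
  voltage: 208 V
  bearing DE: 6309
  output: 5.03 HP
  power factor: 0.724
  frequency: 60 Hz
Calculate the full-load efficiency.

73.5 %

P_out = 5.03 × 746 = 3752 W
P_in = V·I·cosφ = 208 × 33.9 × 0.724 = 5105 W
η = P_out / P_in = 3752 / 5105 = 0.735 = 73.5%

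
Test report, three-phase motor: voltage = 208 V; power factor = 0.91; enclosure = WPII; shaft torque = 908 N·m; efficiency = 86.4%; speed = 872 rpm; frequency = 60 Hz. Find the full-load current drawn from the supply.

293 A

ω = 2π×872/60 = 91.32 rad/s; P_out = τω = 908 × 91.32 = 82919 W
P_in = P_out / η = 82919 / 0.864 = 95971 W
I_L = P_in / (√3·V_L·cosφ) = 95971 / (1.732 × 208 × 0.91) = 293 A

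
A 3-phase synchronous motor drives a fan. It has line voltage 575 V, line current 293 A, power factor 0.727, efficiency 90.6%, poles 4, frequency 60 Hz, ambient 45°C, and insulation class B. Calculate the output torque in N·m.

1020 N·m

P_in = √3·V·I·cosφ = 1.732 × 575 × 293 × 0.727 = 212138 W
P_out = η·P_in = 0.906 × 212138 = 192197 W
n = n_s = 120×60/4 = 1800 rpm (synchronous)
ω = 2π×1800/60 = 188.5 rad/s
τ = P_out/ω = 192197/188.5 = 1020 N·m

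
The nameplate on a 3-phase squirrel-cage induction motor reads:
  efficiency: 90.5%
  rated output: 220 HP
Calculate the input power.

181 kW

P_out = 220 × 746 = 164120 W
P_in = P_out/η = 164120/0.905 = 181348 W = 181 kW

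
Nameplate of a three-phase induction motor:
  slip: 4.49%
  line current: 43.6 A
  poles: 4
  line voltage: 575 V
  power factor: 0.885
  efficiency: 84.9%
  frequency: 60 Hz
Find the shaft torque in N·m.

181 N·m

P_in = √3·V·I·cosφ = 1.732 × 575 × 43.6 × 0.885 = 38428 W
P_out = η·P_in = 0.849 × 38428 = 32625 W
n_s = 120×60/4 = 1800 rpm; n = 1800×(1−0.0449) = 1719 rpm
ω = 2π×1719/60 = 180 rad/s
τ = P_out/ω = 32625/180 = 181 N·m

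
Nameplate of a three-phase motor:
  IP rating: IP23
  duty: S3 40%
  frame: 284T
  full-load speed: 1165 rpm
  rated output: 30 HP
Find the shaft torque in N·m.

P_out = 30 × 746 = 22380 W
ω = 2π × 1165/60 = 122 rad/s
τ = P_out/ω = 22380/122 = 183 N·m

183 N·m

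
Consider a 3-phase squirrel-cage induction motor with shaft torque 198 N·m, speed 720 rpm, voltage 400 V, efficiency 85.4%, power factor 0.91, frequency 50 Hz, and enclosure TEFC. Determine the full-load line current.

ω = 2π×720/60 = 75.4 rad/s; P_out = τω = 198 × 75.4 = 14929 W
P_in = P_out / η = 14929 / 0.854 = 17481 W
I_L = P_in / (√3·V_L·cosφ) = 17481 / (1.732 × 400 × 0.91) = 27.7 A

27.7 A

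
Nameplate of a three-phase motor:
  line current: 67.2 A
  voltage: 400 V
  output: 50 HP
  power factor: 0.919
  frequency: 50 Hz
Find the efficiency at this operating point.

87.2 %

P_out = 50 × 746 = 37300 W
P_in = √3·V_L·I_L·cosφ = 1.732 × 400 × 67.2 × 0.919 = 42785 W
η = P_out / P_in = 37300 / 42785 = 0.872 = 87.2%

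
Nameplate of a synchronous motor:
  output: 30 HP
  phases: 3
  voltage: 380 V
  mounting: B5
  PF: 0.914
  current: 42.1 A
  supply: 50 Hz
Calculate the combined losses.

P_in = √3·V·I·cosφ = 1.732×380×42.1×0.914 = 25326 W
P_out = 30×746 = 22380 W
Losses = P_in − P_out = 25326 − 22380 = 2946 W

2.95 kW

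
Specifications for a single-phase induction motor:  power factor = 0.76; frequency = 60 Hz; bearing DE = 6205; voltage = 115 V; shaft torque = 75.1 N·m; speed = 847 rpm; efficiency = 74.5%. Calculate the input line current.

ω = 2π×847/60 = 88.7 rad/s; P_out = τω = 75.1 × 88.7 = 6661 W
P_in = P_out / η = 6661 / 0.745 = 8941 W
I = P_in / (V·cosφ) = 8941 / (115 × 0.76) = 102 A

102 A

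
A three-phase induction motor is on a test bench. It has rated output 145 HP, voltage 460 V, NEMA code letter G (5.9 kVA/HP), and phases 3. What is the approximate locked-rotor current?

1070 A

S_LR = 5.9 × 145 = 855.5 kVA
I_LR = S_LR/(√3·V_L) = 855500/(1.732×460) = 1070 A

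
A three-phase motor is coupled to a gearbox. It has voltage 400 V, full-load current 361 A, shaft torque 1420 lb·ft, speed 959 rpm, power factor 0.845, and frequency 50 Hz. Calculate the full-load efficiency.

τ = 1420 lb·ft × 1.356 = 1926 N·m
ω = 2π × 959/60 = 100.4 rad/s; P_out = τω = 1926 × 100.4 = 193370 W
P_in = √3·V_L·I_L·cosφ = 1.732 × 400 × 361 × 0.845 = 211335 W
η = P_out / P_in = 193370 / 211335 = 0.915 = 91.5%

91.5 %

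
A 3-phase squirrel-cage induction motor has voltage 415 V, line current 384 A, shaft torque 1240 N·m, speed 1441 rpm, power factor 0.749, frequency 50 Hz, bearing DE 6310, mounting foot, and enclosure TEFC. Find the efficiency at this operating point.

90.5 %

ω = 2π × 1441/60 = 150.9 rad/s; P_out = τω = 1240 × 150.9 = 187116 W
P_in = √3·V_L·I_L·cosφ = 1.732 × 415 × 384 × 0.749 = 206733 W
η = P_out / P_in = 187116 / 206733 = 0.905 = 90.5%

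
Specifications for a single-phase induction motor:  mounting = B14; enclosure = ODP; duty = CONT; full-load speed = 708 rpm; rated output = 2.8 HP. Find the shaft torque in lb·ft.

P_out = 2.8 × 746 = 2089 W
ω = 2π × 708/60 = 74.14 rad/s
τ = P_out/ω = 2089/74.14 = 28.18 N·m
In lb·ft: 28.18/1.356 = 20.8 lb·ft

20.8 lb·ft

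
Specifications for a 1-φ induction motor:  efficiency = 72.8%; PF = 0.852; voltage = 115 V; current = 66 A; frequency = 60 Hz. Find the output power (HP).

6.31 HP

P_in = V·I·cosφ = 115 × 66 × 0.852 = 6467 W
P_out = η·P_in = 0.728 × 6467 = 4708 W
= 4708/746 = 6.31 HP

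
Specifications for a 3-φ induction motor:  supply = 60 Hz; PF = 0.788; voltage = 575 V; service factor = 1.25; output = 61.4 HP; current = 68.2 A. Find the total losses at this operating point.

7720 W

P_in = √3·V·I·cosφ = 1.732×575×68.2×0.788 = 53521 W
P_out = 61.4×746 = 45804 W
Losses = P_in − P_out = 53521 − 45804 = 7717 W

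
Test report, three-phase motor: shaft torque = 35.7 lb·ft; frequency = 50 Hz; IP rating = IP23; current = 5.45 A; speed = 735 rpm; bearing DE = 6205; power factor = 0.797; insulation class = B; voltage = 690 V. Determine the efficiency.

71.8 %

τ = 35.7 lb·ft × 1.356 = 48.41 N·m
ω = 2π × 735/60 = 76.97 rad/s; P_out = τω = 48.41 × 76.97 = 3726 W
P_in = √3·V_L·I_L·cosφ = 1.732 × 690 × 5.45 × 0.797 = 5191 W
η = P_out / P_in = 3726 / 5191 = 0.718 = 71.8%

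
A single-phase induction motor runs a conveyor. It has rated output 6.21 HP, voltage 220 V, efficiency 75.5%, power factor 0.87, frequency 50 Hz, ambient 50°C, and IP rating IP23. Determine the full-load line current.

32.1 A

P_out = 6.21 × 746 = 4633 W
P_in = P_out / η = 4633 / 0.755 = 6136 W
I = P_in / (V·cosφ) = 6136 / (220 × 0.87) = 32.1 A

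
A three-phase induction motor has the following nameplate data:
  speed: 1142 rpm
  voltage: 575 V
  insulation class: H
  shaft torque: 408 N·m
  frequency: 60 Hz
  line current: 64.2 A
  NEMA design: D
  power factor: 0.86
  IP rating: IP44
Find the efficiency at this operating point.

ω = 2π × 1142/60 = 119.6 rad/s; P_out = τω = 408 × 119.6 = 48797 W
P_in = √3·V_L·I_L·cosφ = 1.732 × 575 × 64.2 × 0.86 = 54986 W
η = P_out / P_in = 48797 / 54986 = 0.887 = 88.7%

88.7 %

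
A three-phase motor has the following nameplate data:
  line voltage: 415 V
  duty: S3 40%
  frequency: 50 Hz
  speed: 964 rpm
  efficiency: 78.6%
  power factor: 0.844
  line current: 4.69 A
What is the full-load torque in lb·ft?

16.3 lb·ft

P_in = √3·V·I·cosφ = 1.732 × 415 × 4.69 × 0.844 = 2845 W
P_out = η·P_in = 0.786 × 2845 = 2236 W
n = 964 rpm
ω = 2π×964/60 = 100.9 rad/s
τ = P_out/ω = 2236/100.9 = 22.16 N·m
In lb·ft: 22.16/1.356 = 16.3 lb·ft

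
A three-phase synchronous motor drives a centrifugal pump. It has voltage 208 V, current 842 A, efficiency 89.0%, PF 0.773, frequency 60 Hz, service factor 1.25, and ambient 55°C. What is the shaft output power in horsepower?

P_in = √3·V·I·cosφ = 1.732 × 208 × 842 × 0.773 = 234478 W
P_out = η·P_in = 0.89 × 234478 = 208685 W
= 208685/746 = 280 HP

280 HP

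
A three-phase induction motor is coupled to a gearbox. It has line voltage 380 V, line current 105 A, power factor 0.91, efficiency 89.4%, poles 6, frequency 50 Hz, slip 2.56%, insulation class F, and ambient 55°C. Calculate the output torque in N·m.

551 N·m

P_in = √3·V·I·cosφ = 1.732 × 380 × 105 × 0.91 = 62887 W
P_out = η·P_in = 0.894 × 62887 = 56221 W
n_s = 120×50/6 = 1000 rpm; n = 1000×(1−0.0256) = 974 rpm
ω = 2π×974/60 = 102 rad/s
τ = P_out/ω = 56221/102 = 551 N·m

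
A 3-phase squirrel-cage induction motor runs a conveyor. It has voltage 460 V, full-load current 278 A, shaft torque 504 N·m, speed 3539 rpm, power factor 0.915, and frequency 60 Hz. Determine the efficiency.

ω = 2π × 3539/60 = 370.6 rad/s; P_out = τω = 504 × 370.6 = 186782 W
P_in = √3·V_L·I_L·cosφ = 1.732 × 460 × 278 × 0.915 = 202662 W
η = P_out / P_in = 186782 / 202662 = 0.922 = 92.2%

92.2 %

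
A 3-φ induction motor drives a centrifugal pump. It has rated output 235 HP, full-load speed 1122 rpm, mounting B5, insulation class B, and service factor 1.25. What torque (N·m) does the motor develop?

1490 N·m

P_out = 235 × 746 = 175310 W
ω = 2π × 1122/60 = 117.5 rad/s
τ = P_out/ω = 175310/117.5 = 1490 N·m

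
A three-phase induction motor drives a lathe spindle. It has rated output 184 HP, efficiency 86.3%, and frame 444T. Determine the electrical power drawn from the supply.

P_out = 184 × 746 = 137264 W
P_in = P_out/η = 137264/0.863 = 159054 W = 159 kW

159 kW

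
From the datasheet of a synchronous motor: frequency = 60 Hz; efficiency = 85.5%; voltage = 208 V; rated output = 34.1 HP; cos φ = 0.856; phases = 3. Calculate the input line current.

96.5 A

P_out = 34.1 × 746 = 25439 W
P_in = P_out / η = 25439 / 0.855 = 29753 W
I_L = P_in / (√3·V_L·cosφ) = 29753 / (1.732 × 208 × 0.856) = 96.5 A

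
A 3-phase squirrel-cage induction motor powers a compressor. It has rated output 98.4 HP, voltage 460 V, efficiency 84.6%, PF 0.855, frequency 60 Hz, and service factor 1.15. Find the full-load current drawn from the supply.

P_out = 98.4 × 746 = 73406 W
P_in = P_out / η = 73406 / 0.846 = 86768 W
I_L = P_in / (√3·V_L·cosφ) = 86768 / (1.732 × 460 × 0.855) = 127 A

127 A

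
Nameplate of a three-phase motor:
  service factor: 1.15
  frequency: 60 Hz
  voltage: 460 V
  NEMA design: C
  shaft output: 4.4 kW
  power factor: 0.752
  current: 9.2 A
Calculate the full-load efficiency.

79.8 %

P_out = 4.4 kW = 4400 W
P_in = √3·V_L·I_L·cosφ = 1.732 × 460 × 9.2 × 0.752 = 5512 W
η = P_out / P_in = 4400 / 5512 = 0.798 = 79.8%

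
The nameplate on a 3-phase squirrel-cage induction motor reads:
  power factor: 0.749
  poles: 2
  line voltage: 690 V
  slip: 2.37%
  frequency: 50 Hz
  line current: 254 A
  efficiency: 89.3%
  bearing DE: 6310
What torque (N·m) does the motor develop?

662 N·m

P_in = √3·V·I·cosφ = 1.732 × 690 × 254 × 0.749 = 227359 W
P_out = η·P_in = 0.893 × 227359 = 203032 W
n_s = 120×50/2 = 3000 rpm; n = 3000×(1−0.0237) = 2929 rpm
ω = 2π×2929/60 = 306.7 rad/s
τ = P_out/ω = 203032/306.7 = 662 N·m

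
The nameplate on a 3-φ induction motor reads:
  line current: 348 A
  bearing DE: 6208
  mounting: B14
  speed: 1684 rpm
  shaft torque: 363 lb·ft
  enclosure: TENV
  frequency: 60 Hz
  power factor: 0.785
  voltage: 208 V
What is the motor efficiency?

τ = 363 lb·ft × 1.356 = 492.2 N·m
ω = 2π × 1684/60 = 176.3 rad/s; P_out = τω = 492.2 × 176.3 = 86775 W
P_in = √3·V_L·I_L·cosφ = 1.732 × 208 × 348 × 0.785 = 98415 W
η = P_out / P_in = 86775 / 98415 = 0.882 = 88.2%

88.2 %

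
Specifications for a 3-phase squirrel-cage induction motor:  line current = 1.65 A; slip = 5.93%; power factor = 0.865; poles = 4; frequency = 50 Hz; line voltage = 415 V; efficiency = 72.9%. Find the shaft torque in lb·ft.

3.73 lb·ft

P_in = √3·V·I·cosφ = 1.732 × 415 × 1.65 × 0.865 = 1026 W
P_out = η·P_in = 0.729 × 1026 = 748 W
n_s = 120×50/4 = 1500 rpm; n = 1500×(1−0.0593) = 1411 rpm
ω = 2π×1411/60 = 147.8 rad/s
τ = P_out/ω = 748/147.8 = 5.061 N·m
In lb·ft: 5.061/1.356 = 3.73 lb·ft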